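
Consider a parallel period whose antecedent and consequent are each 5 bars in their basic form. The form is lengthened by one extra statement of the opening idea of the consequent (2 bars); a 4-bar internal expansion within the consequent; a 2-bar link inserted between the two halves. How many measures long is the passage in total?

18 measures

Basic parallel period: 5 + 5 = 10 bars.
10 (basic form) + 2 (extra statement) + 4 (internal expansion) + 2 (link) = 18.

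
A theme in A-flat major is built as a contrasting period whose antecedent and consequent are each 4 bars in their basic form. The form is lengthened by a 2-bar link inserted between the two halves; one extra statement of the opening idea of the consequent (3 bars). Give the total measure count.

Basic contrasting period: 4 + 4 = 8 bars.
8 (basic form) + 2 (link) + 3 (extra statement) = 13.

13 measures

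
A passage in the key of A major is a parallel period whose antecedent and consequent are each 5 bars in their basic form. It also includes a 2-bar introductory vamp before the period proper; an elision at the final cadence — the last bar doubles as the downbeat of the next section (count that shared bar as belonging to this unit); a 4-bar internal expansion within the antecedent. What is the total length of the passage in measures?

16 measures

Basic parallel period: 5 + 5 = 10 bars.
10 (basic form) + 2 (introduction) + 4 (internal expansion) = 16.
The elision shares a bar with the next section but does not change this unit's count.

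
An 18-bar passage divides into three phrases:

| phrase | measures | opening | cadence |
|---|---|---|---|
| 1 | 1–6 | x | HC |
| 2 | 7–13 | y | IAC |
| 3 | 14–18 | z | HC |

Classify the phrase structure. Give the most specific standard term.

The final phrase closes with a half cadence, which is not stronger than the preceding imperfect authentic cadence; the 3 phrases lack an overall antecedent–consequent design and so form a phrase group.

phrase group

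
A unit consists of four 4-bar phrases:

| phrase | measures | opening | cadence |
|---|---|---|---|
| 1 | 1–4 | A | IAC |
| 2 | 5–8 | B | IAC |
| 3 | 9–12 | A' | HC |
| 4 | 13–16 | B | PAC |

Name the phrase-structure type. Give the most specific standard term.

Four phrases in two halves: the first half (bars 1-8) ends with an imperfect authentic cadence, the second (measures 9-16) with a perfect authentic cadence — a large antecedent–consequent pair, i.e. a double period.
Phrase 3 begins with the same material as phrase 1, making it parallel.

parallel double period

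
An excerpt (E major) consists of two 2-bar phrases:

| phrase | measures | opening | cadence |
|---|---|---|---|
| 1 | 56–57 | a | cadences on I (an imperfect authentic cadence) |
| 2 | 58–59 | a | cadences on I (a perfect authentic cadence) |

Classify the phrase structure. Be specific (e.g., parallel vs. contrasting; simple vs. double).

Phrase 1 ends with an imperfect authentic cadence (weaker) and phrase 2 with a perfect authentic cadence (stronger): antecedent + consequent = a period.
The two phrases open with the same material (a / a), so the period is parallel.

parallel period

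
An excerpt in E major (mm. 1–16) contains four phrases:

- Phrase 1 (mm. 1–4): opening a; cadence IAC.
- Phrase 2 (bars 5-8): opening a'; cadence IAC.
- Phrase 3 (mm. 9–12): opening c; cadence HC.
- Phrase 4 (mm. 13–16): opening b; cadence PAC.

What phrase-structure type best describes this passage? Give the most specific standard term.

Four phrases in two halves: the first half (bars 1-8) ends with an imperfect authentic cadence, the second (mm. 9–16) with a perfect authentic cadence — a large antecedent–consequent pair, i.e. a double period.
Phrase 3 begins with different material from phrase 1, making it contrasting.

contrasting double period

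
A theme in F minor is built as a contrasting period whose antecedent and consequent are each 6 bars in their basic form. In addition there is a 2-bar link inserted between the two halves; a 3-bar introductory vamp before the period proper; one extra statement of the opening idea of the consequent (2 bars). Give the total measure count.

19 measures

Basic contrasting period: 6 + 6 = 12 bars.
12 (basic form) + 2 (link) + 3 (introduction) + 2 (extra statement) = 19.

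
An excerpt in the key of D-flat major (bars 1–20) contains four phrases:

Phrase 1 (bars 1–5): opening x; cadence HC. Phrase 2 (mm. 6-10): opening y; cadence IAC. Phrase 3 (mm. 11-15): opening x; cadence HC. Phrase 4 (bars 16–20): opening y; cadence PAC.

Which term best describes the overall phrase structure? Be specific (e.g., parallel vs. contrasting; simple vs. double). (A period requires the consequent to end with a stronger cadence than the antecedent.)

Four phrases in two halves: the first half (mm. 1-10) ends with an imperfect authentic cadence, the second (measures 11–20) with a perfect authentic cadence — a large antecedent–consequent pair, i.e. a double period.
Phrase 3 begins with the same material as phrase 1, making it parallel.

parallel double period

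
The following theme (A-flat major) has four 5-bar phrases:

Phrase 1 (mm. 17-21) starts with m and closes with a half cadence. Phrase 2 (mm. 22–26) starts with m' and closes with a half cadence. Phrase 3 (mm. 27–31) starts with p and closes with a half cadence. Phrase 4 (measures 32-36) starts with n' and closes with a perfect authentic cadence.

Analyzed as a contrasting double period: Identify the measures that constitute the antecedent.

In a double period the four phrases pair into a large antecedent (phrases 1–2, ending half cadence) and a large consequent (phrases 3–4, ending perfect authentic cadence). The antecedent spans bars 17-26.

measures 17–26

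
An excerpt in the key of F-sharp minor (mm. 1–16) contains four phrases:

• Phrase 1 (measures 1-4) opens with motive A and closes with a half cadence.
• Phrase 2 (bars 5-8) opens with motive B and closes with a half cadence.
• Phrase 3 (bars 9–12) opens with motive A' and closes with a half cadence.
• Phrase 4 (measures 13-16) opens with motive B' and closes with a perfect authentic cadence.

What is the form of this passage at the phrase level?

Four phrases in two halves: the first half (measures 1–8) ends with a half cadence, the second (mm. 9–16) with a perfect authentic cadence — a large antecedent–consequent pair, i.e. a double period.
Phrase 3 begins with the same material as phrase 1, making it parallel.

parallel double period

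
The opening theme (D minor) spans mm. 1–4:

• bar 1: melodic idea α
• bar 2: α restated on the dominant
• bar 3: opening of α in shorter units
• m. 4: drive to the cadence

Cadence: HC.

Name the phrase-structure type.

sentence

Basic idea (m. 1) + its repetition (measure 2) form the presentation; fragmentation and cadence (mm. 3–4) form the continuation — the 4-bar whole is a sentence.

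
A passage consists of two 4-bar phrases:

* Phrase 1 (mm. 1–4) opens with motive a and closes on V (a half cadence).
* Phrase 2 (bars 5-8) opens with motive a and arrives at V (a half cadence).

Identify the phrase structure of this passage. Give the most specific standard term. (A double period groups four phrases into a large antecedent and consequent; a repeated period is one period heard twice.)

Both phrases have the same opening (a) and the same cadence (half cadence): the second is a restatement, not a consequent, so this is a repeated phrase rather than a period.

repeated phrase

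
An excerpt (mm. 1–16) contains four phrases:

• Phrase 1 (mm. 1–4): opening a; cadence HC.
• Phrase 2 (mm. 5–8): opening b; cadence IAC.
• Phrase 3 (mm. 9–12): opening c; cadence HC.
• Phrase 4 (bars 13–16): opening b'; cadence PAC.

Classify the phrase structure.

contrasting double period

Four phrases in two halves: the first half (bars 1–8) ends with an imperfect authentic cadence, the second (mm. 9-16) with a perfect authentic cadence — a large antecedent–consequent pair, i.e. a double period.
Phrase 3 begins with different material from phrase 1, making it contrasting.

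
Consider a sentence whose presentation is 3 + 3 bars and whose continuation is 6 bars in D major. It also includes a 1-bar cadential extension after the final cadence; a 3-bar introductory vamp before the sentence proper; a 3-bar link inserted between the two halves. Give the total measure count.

19 measures

Basic sentence: 3 + 3 + 6 = 12 bars.
12 (basic form) + 1 (cadential extension) + 3 (introduction) + 3 (link) = 19.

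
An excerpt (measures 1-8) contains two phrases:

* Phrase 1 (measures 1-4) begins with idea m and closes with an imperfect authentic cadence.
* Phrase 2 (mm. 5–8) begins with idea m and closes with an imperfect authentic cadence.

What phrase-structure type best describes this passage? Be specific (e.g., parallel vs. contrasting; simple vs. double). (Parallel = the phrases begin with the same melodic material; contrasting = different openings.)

repeated phrase

Both phrases have the same opening (m) and the same cadence (imperfect authentic cadence): the second is a restatement, not a consequent, so this is a repeated phrase rather than a period.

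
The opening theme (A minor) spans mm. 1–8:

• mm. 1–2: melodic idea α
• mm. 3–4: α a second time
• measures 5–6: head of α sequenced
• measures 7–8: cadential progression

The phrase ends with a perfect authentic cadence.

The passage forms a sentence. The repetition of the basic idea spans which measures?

measures 3–4

The presentation of a sentence is the basic idea (measures 1–2) plus its repetition (mm. 3–4); the repetition of the basic idea is therefore mm. 3–4.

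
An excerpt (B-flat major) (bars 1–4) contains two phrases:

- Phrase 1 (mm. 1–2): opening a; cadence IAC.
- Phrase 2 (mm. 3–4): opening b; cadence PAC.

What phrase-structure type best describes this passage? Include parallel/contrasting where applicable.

contrasting period

Phrase 1 ends with an imperfect authentic cadence (weaker) and phrase 2 with a perfect authentic cadence (stronger): antecedent + consequent = a period.
The two phrases open with different material (a / b), so the period is contrasting.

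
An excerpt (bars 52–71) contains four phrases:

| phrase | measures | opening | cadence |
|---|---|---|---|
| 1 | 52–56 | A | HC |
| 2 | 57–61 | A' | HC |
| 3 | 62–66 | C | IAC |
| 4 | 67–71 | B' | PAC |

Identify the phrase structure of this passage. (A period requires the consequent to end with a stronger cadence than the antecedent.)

contrasting double period

Four phrases in two halves: the first half (bars 52-61) ends with a half cadence, the second (bars 62–71) with a perfect authentic cadence — a large antecedent–consequent pair, i.e. a double period.
Phrase 3 begins with different material from phrase 1, making it contrasting.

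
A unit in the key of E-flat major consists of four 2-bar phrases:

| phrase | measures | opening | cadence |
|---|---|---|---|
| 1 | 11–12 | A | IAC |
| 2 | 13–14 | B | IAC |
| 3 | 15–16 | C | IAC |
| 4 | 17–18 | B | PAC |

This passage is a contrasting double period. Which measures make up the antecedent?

In a double period the four phrases pair into a large antecedent (phrases 1–2, ending imperfect authentic cadence) and a large consequent (phrases 3–4, ending perfect authentic cadence). The antecedent spans mm. 11–14.

measures 11–14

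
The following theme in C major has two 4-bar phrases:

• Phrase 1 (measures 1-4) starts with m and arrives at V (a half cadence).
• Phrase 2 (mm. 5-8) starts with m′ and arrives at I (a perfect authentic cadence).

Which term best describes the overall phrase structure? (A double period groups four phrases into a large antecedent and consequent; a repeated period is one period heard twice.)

Phrase 1 ends with a half cadence (weaker) and phrase 2 with a perfect authentic cadence (stronger): antecedent + consequent = a period.
The two phrases open with the same material (m / m′), so the period is parallel.

parallel period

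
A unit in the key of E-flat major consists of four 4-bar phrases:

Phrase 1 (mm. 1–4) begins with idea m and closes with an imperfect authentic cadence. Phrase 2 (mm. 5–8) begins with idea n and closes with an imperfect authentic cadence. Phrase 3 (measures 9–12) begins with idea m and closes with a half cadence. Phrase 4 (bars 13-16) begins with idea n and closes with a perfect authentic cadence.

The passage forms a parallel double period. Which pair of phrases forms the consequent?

phrases 3 and 4

In a double period the first pair of phrases (ending imperfect authentic cadence) is the large antecedent and the second pair (ending perfect authentic cadence) is the large consequent; the consequent is phrases 3 and 4.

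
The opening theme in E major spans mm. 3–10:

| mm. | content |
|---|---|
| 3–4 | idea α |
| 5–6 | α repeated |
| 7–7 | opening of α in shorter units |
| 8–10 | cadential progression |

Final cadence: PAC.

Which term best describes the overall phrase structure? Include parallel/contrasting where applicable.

sentence

Basic idea (measures 3–4) + its repetition (mm. 5–6) form the presentation; fragmentation and cadence (bars 7–10) form the continuation — the 8-bar whole is a sentence.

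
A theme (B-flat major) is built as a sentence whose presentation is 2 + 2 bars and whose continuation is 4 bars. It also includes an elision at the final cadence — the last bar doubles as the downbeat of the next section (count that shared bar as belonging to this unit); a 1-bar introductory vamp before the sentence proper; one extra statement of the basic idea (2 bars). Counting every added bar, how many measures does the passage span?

Basic sentence: 2 + 2 + 4 = 8 bars.
8 (basic form) + 1 (introduction) + 2 (extra statement) = 11.
The elision shares a bar with the next section but does not change this unit's count.

11 measures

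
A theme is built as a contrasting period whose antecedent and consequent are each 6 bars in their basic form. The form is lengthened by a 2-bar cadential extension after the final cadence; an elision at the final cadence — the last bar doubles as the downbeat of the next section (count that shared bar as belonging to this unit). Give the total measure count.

14 measures

Basic contrasting period: 6 + 6 = 12 bars.
12 (basic form) + 2 (cadential extension) = 14.
The elision shares a bar with the next section but does not change this unit's count.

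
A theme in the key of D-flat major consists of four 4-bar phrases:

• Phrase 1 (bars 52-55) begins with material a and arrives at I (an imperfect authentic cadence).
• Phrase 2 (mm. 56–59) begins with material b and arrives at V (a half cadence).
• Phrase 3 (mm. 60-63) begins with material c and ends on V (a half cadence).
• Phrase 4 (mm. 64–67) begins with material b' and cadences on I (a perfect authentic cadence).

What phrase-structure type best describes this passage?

Four phrases in two halves: the first half (bars 52-59) ends with a half cadence, the second (mm. 60–67) with a perfect authentic cadence — a large antecedent–consequent pair, i.e. a double period.
Phrase 3 begins with different material from phrase 1, making it contrasting.

contrasting double period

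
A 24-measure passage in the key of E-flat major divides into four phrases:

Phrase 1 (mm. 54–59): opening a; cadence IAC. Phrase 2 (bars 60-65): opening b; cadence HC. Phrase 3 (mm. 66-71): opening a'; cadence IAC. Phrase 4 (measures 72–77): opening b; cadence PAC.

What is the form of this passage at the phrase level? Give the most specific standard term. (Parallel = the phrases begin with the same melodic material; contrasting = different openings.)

parallel double period

Four phrases in two halves: the first half (mm. 54–65) ends with a half cadence, the second (bars 66–77) with a perfect authentic cadence — a large antecedent–consequent pair, i.e. a double period.
Phrase 3 begins with the same material as phrase 1, making it parallel.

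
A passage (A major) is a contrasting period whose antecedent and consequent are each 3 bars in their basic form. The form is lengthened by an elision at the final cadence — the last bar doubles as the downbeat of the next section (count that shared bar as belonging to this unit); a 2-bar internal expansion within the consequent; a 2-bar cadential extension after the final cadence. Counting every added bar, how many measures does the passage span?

10 measures

Basic contrasting period: 3 + 3 = 6 bars.
6 (basic form) + 2 (internal expansion) + 2 (cadential extension) = 10.
The elision shares a bar with the next section but does not change this unit's count.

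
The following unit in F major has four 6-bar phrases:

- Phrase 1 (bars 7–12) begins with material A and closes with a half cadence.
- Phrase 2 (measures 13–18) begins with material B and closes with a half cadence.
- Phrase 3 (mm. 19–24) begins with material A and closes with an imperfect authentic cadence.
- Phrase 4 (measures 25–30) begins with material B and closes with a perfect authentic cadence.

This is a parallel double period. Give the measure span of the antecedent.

measures 7–18

In a double period the first pair of phrases (ending half cadence) is the large antecedent and the second pair (ending perfect authentic cadence) is the large consequent; the antecedent is measures 7–18.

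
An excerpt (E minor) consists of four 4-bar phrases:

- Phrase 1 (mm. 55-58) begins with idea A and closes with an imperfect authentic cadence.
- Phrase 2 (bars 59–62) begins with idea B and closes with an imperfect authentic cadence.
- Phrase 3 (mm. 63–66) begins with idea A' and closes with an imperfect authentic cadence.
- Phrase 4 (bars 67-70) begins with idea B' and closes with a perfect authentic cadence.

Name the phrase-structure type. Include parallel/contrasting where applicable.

parallel double period

Four phrases in two halves: the first half (mm. 55–62) ends with an imperfect authentic cadence, the second (bars 63–70) with a perfect authentic cadence — a large antecedent–consequent pair, i.e. a double period.
Phrase 3 begins with the same material as phrase 1, making it parallel.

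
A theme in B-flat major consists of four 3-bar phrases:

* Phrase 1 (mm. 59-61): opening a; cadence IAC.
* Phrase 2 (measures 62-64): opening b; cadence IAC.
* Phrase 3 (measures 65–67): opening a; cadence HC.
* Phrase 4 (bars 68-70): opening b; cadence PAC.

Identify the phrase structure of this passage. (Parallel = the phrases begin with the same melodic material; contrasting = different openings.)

parallel double period

Four phrases in two halves: the first half (bars 59-64) ends with an imperfect authentic cadence, the second (measures 65–70) with a perfect authentic cadence — a large antecedent–consequent pair, i.e. a double period.
Phrase 3 begins with the same material as phrase 1, making it parallel.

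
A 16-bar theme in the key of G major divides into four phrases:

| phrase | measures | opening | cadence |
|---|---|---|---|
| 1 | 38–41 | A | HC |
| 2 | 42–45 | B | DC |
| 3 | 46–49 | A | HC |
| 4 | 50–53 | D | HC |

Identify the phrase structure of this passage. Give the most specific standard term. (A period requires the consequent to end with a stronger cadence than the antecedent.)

Phrase 4 ends with a half cadence, no stronger than phrase 2's deceptive cadence, so the four phrases do not form a double period; nor do phrases 3–4 duplicate 1–2, so it is not a repeated period. With no phrase reaching a conclusive cadence, the passage is a phrase group.

phrase group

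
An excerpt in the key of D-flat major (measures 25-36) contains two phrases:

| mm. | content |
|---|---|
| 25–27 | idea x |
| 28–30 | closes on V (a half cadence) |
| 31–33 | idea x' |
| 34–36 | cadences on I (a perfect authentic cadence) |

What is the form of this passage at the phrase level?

parallel period

Phrase 1 ends with a half cadence (weaker) and phrase 2 with a perfect authentic cadence (stronger): antecedent + consequent = a period.
The two phrases open with the same material (x / x'), so the period is parallel.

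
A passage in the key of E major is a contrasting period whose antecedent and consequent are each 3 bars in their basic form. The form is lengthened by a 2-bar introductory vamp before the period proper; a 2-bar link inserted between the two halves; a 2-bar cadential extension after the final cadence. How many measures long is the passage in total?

12 measures

Basic contrasting period: 3 + 3 = 6 bars.
6 (basic form) + 2 (introduction) + 2 (link) + 2 (cadential extension) = 12.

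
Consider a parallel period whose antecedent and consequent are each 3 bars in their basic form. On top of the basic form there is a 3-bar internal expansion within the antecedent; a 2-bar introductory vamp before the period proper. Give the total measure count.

11 measures

Basic parallel period: 3 + 3 = 6 bars.
6 (basic form) + 3 (internal expansion) + 2 (introduction) = 11.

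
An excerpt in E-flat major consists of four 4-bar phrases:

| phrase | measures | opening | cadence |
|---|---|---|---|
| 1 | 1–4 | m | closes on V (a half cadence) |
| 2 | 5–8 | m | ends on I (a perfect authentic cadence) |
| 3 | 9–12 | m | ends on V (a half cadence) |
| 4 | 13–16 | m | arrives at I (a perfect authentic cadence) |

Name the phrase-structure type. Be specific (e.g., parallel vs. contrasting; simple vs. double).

repeated period

The cadence pattern HC–PAC–HC–PAC is weak–strong twice, and phrases 3–4 restate phrases 1–2: a period heard twice, not a double period (which would end weakly at phrase 2).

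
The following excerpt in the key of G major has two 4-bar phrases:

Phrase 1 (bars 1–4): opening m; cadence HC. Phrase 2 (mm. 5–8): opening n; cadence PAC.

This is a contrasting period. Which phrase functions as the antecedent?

The phrase ending with the weaker cadence (half cadence) is the antecedent; the one ending more conclusively (perfect authentic cadence) is the consequent. The antecedent is phrase 1.

phrase 1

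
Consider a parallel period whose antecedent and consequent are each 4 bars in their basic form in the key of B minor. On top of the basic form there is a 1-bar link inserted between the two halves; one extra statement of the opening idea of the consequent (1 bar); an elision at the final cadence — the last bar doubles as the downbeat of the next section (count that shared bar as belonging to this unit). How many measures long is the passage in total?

10 measures

Basic parallel period: 4 + 4 = 8 bars.
8 (basic form) + 1 (link) + 1 (extra statement) = 10.
The elision shares a bar with the next section but does not change this unit's count.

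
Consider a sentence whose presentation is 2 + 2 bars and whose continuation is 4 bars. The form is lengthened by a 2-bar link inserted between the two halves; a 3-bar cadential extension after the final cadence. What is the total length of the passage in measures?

Basic sentence: 2 + 2 + 4 = 8 bars.
8 (basic form) + 2 (link) + 3 (cadential extension) = 13.

13 measures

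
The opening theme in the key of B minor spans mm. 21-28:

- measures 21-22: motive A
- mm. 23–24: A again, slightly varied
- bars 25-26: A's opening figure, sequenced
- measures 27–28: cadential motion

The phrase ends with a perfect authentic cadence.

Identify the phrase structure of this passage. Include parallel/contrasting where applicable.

sentence

Basic idea (mm. 21–22) + its repetition (measures 23-24) form the presentation; fragmentation and cadence (mm. 25–28) form the continuation — the 8-bar whole is a sentence.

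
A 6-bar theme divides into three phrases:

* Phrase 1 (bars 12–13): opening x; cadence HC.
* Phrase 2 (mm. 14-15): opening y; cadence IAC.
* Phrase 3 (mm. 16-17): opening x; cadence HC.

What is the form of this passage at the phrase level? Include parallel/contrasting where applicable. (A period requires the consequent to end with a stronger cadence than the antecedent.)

phrase group

The final phrase closes with a half cadence, which is not stronger than the preceding imperfect authentic cadence; the 3 phrases lack an overall antecedent–consequent design and so form a phrase group.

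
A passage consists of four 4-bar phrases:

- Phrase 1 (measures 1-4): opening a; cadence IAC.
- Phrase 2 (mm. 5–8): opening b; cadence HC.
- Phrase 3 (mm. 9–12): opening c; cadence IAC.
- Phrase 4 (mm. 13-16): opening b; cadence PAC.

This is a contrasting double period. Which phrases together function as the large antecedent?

phrases 1 and 2

In a double period the first pair of phrases (ending half cadence) is the large antecedent and the second pair (ending perfect authentic cadence) is the large consequent; the antecedent is phrases 1 and 2.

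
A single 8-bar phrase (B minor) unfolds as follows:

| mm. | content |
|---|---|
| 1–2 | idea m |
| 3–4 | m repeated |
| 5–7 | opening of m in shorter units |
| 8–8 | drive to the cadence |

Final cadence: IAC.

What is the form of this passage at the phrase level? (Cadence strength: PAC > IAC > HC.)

sentence

Basic idea (mm. 1-2) + its repetition (measures 3-4) form the presentation; fragmentation and cadence (bars 5-8) form the continuation — the 8-bar whole is a sentence.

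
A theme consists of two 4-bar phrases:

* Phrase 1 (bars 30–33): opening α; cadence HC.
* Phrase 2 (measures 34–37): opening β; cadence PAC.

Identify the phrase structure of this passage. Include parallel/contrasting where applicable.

contrasting period

Phrase 1 ends with a half cadence (weaker) and phrase 2 with a perfect authentic cadence (stronger): antecedent + consequent = a period.
The two phrases open with different material (α / β), so the period is contrasting.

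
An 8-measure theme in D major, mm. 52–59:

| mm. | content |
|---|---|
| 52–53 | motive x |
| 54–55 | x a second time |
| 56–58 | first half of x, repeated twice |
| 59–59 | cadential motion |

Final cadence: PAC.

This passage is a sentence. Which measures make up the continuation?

measures 56–59

After the presentation (mm. 52-55), the continuation covers the fragmentation through the cadence: mm. 56–59.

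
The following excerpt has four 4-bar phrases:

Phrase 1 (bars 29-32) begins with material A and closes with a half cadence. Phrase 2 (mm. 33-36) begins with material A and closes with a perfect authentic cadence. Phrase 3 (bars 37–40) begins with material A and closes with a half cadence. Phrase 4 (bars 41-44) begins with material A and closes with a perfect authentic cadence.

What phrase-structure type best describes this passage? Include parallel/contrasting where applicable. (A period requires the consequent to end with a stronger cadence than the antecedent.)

The cadence pattern HC–PAC–HC–PAC is weak–strong twice, and phrases 3–4 restate phrases 1–2: a period heard twice, not a double period (which would end weakly at phrase 2).

repeated period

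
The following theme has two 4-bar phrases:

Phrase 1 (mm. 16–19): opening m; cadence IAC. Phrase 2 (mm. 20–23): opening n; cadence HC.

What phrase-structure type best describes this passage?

phrase group

The second phrase closes with a half cadence, which is not stronger than the first phrase's imperfect authentic cadence; without a weak→strong cadential pair there is no antecedent–consequent relationship, so this is a phrase group rather than a period.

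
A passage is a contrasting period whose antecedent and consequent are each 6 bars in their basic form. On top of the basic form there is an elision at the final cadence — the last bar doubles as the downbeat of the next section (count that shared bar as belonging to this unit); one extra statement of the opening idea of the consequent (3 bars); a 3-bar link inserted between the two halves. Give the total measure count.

Basic contrasting period: 6 + 6 = 12 bars.
12 (basic form) + 3 (extra statement) + 3 (link) = 18.
The elision shares a bar with the next section but does not change this unit's count.

18 measures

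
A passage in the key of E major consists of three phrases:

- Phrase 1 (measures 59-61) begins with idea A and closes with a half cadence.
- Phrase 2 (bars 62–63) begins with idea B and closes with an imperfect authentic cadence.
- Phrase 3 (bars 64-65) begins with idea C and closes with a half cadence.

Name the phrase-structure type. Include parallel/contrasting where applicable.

phrase group

The final phrase closes with a half cadence, which is not stronger than the preceding imperfect authentic cadence; the 3 phrases lack an overall antecedent–consequent design and so form a phrase group.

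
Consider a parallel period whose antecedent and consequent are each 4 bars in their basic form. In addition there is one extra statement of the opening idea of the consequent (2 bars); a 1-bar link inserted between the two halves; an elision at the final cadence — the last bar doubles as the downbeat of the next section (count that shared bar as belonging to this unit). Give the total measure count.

11 measures

Basic parallel period: 4 + 4 = 8 bars.
8 (basic form) + 2 (extra statement) + 1 (link) = 11.
The elision shares a bar with the next section but does not change this unit's count.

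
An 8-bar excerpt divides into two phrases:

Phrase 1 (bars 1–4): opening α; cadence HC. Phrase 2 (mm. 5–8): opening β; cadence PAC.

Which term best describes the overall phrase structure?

contrasting period

Phrase 1 ends with a half cadence (weaker) and phrase 2 with a perfect authentic cadence (stronger): antecedent + consequent = a period.
The two phrases open with different material (α / β), so the period is contrasting.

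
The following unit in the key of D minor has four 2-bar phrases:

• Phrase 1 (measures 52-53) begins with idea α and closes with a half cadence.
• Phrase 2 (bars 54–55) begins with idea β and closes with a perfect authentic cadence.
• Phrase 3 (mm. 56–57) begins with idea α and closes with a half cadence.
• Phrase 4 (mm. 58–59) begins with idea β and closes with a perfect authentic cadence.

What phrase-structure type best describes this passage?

The cadence pattern HC–PAC–HC–PAC is weak–strong twice, and phrases 3–4 restate phrases 1–2: a period heard twice, not a double period (which would end weakly at phrase 2).

repeated period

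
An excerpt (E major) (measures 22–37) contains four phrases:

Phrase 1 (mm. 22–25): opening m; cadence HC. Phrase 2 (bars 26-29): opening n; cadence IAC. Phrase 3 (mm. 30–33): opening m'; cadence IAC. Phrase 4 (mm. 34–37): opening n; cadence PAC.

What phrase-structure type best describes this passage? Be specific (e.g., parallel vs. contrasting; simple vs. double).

parallel double period

Four phrases in two halves: the first half (mm. 22–29) ends with an imperfect authentic cadence, the second (mm. 30-37) with a perfect authentic cadence — a large antecedent–consequent pair, i.e. a double period.
Phrase 3 begins with the same material as phrase 1, making it parallel.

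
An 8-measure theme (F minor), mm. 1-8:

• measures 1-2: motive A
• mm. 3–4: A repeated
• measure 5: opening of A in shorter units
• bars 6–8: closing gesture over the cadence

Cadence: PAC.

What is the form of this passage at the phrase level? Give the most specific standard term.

sentence

Basic idea (measures 1–2) + its repetition (mm. 3–4) form the presentation; fragmentation and cadence (mm. 5-8) form the continuation — the 8-bar whole is a sentence.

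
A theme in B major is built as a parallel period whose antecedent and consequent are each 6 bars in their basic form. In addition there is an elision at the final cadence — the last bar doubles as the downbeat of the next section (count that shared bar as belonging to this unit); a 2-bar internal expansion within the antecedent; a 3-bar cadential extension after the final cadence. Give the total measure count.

17 measures

Basic parallel period: 6 + 6 = 12 bars.
12 (basic form) + 2 (internal expansion) + 3 (cadential extension) = 17.
The elision shares a bar with the next section but does not change this unit's count.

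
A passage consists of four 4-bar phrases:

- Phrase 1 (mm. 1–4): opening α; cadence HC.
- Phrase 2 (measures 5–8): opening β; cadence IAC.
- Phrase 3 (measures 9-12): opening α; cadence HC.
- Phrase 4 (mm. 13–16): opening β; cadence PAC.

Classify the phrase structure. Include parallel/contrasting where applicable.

parallel double period

Four phrases in two halves: the first half (mm. 1-8) ends with an imperfect authentic cadence, the second (measures 9–16) with a perfect authentic cadence — a large antecedent–consequent pair, i.e. a double period.
Phrase 3 begins with the same material as phrase 1, making it parallel.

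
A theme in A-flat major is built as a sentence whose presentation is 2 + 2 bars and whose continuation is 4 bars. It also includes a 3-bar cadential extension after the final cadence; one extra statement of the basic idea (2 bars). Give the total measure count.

13 measures

Basic sentence: 2 + 2 + 4 = 8 bars.
8 (basic form) + 3 (cadential extension) + 2 (extra statement) = 13.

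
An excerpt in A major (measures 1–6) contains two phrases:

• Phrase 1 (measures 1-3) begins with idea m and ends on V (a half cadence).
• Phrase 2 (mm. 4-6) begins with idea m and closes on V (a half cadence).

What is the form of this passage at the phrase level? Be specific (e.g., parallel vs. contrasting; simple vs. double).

repeated phrase

Both phrases have the same opening (m) and the same cadence (half cadence): the second is a restatement, not a consequent, so this is a repeated phrase rather than a period.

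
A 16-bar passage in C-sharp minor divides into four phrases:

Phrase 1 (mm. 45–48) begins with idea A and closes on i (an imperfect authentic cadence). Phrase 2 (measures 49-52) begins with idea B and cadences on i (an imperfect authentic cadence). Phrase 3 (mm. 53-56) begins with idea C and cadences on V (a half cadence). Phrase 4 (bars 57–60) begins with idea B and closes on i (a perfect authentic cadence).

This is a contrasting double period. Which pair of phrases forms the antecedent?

phrases 1 and 2

In a double period the first pair of phrases (ending imperfect authentic cadence) is the large antecedent and the second pair (ending perfect authentic cadence) is the large consequent; the antecedent is phrases 1 and 2.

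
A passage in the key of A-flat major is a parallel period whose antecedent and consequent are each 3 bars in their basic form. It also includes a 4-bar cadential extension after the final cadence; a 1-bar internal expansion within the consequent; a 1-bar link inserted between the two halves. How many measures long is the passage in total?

Basic parallel period: 3 + 3 = 6 bars.
6 (basic form) + 4 (cadential extension) + 1 (internal expansion) + 1 (link) = 12.

12 measures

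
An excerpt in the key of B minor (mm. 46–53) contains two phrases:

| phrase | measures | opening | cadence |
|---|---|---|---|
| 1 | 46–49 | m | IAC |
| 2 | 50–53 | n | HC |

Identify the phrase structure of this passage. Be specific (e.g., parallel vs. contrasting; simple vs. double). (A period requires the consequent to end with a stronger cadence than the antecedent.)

phrase group

The second phrase closes with a half cadence, which is not stronger than the first phrase's imperfect authentic cadence; without a weak→strong cadential pair there is no antecedent–consequent relationship, so this is a phrase group rather than a period.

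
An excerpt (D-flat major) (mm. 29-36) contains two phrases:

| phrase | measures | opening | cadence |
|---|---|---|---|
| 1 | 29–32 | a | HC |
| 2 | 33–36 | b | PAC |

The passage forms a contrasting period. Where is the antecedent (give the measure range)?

measures 29–32

The antecedent is the phrase ending with the weaker cadence (half cadence, phrase 1) and the consequent the one ending more conclusively (perfect authentic cadence, phrase 2); the antecedent is measures 29–32.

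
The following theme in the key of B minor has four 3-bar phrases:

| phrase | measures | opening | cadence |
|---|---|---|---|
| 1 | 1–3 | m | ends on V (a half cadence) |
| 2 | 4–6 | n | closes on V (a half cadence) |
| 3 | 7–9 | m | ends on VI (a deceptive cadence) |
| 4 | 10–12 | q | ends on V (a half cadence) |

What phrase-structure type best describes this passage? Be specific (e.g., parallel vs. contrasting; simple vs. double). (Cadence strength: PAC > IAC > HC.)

phrase group

Phrase 4 ends with a half cadence, no stronger than phrase 2's half cadence, so the four phrases do not form a double period; nor do phrases 3–4 duplicate 1–2, so it is not a repeated period. With no phrase reaching a conclusive cadence, the passage is a phrase group.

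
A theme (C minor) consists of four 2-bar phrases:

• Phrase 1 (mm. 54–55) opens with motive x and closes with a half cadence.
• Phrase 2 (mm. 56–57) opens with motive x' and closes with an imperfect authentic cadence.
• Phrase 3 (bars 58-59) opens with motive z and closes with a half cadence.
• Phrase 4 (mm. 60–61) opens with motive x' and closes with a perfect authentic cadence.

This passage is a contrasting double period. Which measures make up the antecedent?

measures 54–57

In a double period the four phrases pair into a large antecedent (phrases 1–2, ending imperfect authentic cadence) and a large consequent (phrases 3–4, ending perfect authentic cadence). The antecedent spans bars 54-57.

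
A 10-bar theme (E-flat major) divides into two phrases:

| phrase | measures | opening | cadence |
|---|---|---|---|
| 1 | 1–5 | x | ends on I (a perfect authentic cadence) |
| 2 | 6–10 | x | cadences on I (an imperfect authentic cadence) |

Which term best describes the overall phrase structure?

The second phrase closes with an imperfect authentic cadence, which is not stronger than the first phrase's perfect authentic cadence; without a weak→strong cadential pair there is no antecedent–consequent relationship, so this is a phrase group rather than a period.

phrase group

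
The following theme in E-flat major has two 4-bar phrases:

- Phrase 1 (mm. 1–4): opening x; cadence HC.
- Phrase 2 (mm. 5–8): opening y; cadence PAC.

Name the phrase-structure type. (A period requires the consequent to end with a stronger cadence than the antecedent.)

contrasting period

Phrase 1 ends with a half cadence (weaker) and phrase 2 with a perfect authentic cadence (stronger): antecedent + consequent = a period.
The two phrases open with different material (x / y), so the period is contrasting.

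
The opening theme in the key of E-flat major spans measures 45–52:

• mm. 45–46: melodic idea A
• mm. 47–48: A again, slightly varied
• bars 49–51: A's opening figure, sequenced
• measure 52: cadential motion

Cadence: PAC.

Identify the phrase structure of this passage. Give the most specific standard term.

Basic idea (mm. 45–46) + its repetition (bars 47-48) form the presentation; fragmentation and cadence (mm. 49-52) form the continuation — the 8-bar whole is a sentence.

sentence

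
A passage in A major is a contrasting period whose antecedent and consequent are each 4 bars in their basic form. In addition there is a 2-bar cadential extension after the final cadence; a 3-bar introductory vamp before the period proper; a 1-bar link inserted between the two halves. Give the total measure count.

Basic contrasting period: 4 + 4 = 8 bars.
8 (basic form) + 2 (cadential extension) + 3 (introduction) + 1 (link) = 14.

14 measures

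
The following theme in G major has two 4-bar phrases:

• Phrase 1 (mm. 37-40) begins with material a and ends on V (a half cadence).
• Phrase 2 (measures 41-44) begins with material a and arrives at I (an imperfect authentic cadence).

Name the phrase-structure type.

Phrase 1 ends with a half cadence (weaker) and phrase 2 with an imperfect authentic cadence (stronger): antecedent + consequent = a period.
The two phrases open with the same material (a / a), so the period is parallel.

parallel period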